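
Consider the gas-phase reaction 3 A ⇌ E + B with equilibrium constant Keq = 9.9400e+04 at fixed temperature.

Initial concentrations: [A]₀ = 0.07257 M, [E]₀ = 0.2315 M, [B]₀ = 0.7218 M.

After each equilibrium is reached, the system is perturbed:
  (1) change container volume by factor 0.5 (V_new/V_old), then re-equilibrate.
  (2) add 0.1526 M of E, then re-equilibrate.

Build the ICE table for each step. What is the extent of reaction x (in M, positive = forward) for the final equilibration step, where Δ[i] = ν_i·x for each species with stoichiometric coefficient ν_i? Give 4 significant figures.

x = -5.9852e-04 M

Q₀ = 437.2 vs Keq = 9.9400e+04 ⇒ Q<K, forward
Step 1:
                  A         E         B
  Initial   0.07257    0.2315    0.7218
  Change   -0.06023   0.02008   0.02008
  Equil     0.01234    0.2516    0.7419
  solve Keq expr → x = 0.02008; check Q = 9.9400e+04
Then change container volume by factor 0.5 (V_new/V_old).
Step 2:
                  A         E         B
  Initial   0.02467    0.5032     1.484
  Change  -0.005061  0.001687  0.001687
  Equil     0.01961    0.5048     1.485
  solve Keq expr → x = 0.001687; check Q = 9.9400e+04
Then add 0.1526 M of E.
Step 3:
                  A         E         B
  Initial   0.01961    0.6574     1.485
  Change   0.001796 -5.9852e-04 -5.9852e-04
  Equil     0.02141    0.6568     1.485
  solve Keq expr → x = -5.9852e-04; check Q = 9.9400e+04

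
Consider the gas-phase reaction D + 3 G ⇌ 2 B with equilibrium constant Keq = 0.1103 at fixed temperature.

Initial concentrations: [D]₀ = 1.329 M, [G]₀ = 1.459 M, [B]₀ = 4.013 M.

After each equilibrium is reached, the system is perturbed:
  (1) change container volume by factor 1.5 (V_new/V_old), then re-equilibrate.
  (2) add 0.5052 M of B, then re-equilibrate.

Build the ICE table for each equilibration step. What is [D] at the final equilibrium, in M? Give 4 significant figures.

Q₀ = 3.902 vs Keq = 0.1103 ⇒ Q>K, reverse
Step 1:
                   D          G          B
  I            1.329      1.459      4.013
  C           0.6153      1.846     -1.231
  E            1.944      3.305      2.782
  solve Keq expr → x = -0.6153; check Q = 0.1103
Then change container volume by factor 1.5 (V_new/V_old).
Step 2:
                   D          G          B
  I            1.296      2.203      1.855
  C           0.1187     0.3561    -0.2374
  E            1.415      2.559      1.618
  solve Keq expr → x = -0.1187; check Q = 0.1103
Then add 0.5052 M of B.
Step 3:
                   D          G          B
  I            1.415      2.559      2.123
  C          0.09065      0.272    -0.1813
  E            1.506      2.831      1.941
  solve Keq expr → x = -0.09065; check Q = 0.1103

[D]_eq = 1.506 M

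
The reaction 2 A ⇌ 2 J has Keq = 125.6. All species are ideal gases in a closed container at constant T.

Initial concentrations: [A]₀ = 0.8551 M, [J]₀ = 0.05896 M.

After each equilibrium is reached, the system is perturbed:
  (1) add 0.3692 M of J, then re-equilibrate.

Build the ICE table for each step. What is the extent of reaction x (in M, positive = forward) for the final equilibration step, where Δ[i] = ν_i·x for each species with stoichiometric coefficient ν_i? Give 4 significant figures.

Q₀ = 0.004754 vs Keq = 125.6 ⇒ Q<K, forward
Step 1:
                  A         J
  I          0.8551   0.05896
  C         -0.7802    0.7802
  E         0.07488    0.8392
  solve Keq expr → x = 0.3901; check Q = 125.6
Then add 0.3692 M of J.
Step 2:
                  A         J
  I         0.07488     1.208
  C         0.03024  -0.03024
  E          0.1051     1.178
  solve Keq expr → x = -0.01512; check Q = 125.6

x = -0.01512 M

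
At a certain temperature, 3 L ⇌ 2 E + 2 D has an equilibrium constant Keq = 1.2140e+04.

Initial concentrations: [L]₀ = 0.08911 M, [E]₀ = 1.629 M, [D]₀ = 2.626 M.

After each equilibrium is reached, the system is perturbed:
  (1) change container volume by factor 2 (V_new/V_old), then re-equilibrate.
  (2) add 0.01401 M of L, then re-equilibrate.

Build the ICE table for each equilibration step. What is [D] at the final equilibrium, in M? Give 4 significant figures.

[D]_eq = 1.321 M

Q₀ = 2.5861e+04 vs Keq = 1.2140e+04 ⇒ Q>K, reverse
Step 1:
                   L          E          D
  init       0.08911      1.629      2.626
  Δ          0.02432   -0.01621   -0.01621
  eq          0.1134      1.613       2.61
  solve Keq expr → x = -0.008106; check Q = 1.2140e+04
Then change container volume by factor 2 (V_new/V_old).
Step 2:
                   L          E          D
  init       0.05671     0.8064      1.305
  Δ         -0.01125   0.007499   0.007499
  eq         0.04547     0.8139      1.312
  solve Keq expr → x = 0.003749; check Q = 1.2140e+04
Then add 0.01401 M of L.
Step 3:
                   L          E          D
  init       0.05948     0.8139      1.312
  Δ         -0.01347   0.008978   0.008978
  eq         0.04601     0.8229      1.321
  solve Keq expr → x = 0.004489; check Q = 1.2140e+04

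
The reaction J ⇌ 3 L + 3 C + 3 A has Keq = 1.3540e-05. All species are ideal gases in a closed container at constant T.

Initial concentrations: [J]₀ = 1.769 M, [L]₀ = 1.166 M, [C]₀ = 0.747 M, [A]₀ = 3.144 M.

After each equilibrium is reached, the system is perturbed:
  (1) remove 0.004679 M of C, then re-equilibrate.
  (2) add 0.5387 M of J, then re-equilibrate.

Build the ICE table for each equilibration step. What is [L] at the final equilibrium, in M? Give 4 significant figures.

Q₀ = 11.61 vs Keq = 1.3540e-05 ⇒ Q>K, reverse
Step 1:
                    J           L           C           A
  I             1.769       1.166       0.747       3.144
  C            0.2397     -0.7192     -0.7192     -0.7192
  E             2.009      0.4468     0.02776       2.425
  solve Keq expr → x = -0.2397; check Q = 1.3540e-05
Then remove 0.004679 M of C.
Step 2:
                    J           L           C           A
  I             2.009      0.4468     0.02308       2.425
  C         -0.001452    0.004355    0.004355    0.004355
  E             2.007      0.4511     0.02744       2.429
  solve Keq expr → x = 0.001452; check Q = 1.3540e-05
Then add 0.5387 M of J.
Step 3:
                    J           L           C           A
  I             2.546      0.4511     0.02744       2.429
  C       -6.9903e-04    0.002097    0.002097    0.002097
  E             2.545      0.4532     0.02953       2.431
  solve Keq expr → x = 6.9903e-04; check Q = 1.3540e-05

[L]_eq = 0.4532 M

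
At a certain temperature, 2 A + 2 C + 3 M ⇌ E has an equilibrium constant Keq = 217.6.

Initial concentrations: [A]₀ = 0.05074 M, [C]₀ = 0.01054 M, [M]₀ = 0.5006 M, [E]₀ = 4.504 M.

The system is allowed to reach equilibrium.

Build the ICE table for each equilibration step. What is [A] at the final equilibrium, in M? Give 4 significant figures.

Q₀ = 1.2553e+08 vs Keq = 217.6 ⇒ Q>K, reverse
Step 1:
                   A          C          M          E
  Initial    0.05074    0.01054     0.5006      4.504
  Change      0.3418     0.3418     0.5128    -0.1709
  Equil       0.3926     0.3524      1.013      4.333
  solve Keq expr → x = -0.1709; check Q = 217.6

[A]_eq = 0.3926 M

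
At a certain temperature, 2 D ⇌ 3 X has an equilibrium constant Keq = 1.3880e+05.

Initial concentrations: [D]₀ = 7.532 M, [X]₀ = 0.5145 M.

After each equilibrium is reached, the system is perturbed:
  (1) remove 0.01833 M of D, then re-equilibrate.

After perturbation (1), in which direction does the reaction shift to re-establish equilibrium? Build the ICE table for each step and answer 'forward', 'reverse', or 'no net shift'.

Direction: reverse

Q₀ = 0.002401 vs Keq = 1.3880e+05 ⇒ Q<K, forward
Step 1:
                   D          X
  I            7.532     0.5145
  C           -7.425      11.14
  E           0.1068      11.65
  solve Keq expr → x = 3.713; check Q = 1.3880e+05
Then remove 0.01833 M of D.
Step 2:
                   D          X
  I          0.08843      11.65
  C          0.01796   -0.02694
  E           0.1064      11.63
  solve Keq expr → x = -0.00898; check Q = 1.3880e+05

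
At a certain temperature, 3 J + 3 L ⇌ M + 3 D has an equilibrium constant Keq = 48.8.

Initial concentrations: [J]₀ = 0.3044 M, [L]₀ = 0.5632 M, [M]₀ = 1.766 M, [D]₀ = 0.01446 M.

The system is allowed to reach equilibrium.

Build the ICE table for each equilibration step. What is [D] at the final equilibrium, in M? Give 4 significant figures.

Q₀ = 0.00106 vs Keq = 48.8 ⇒ Q<K, forward
Step 1:
                    J           L           M           D
  init         0.3044      0.5632       1.766     0.01446
  Δ           -0.1599     -0.1599     0.05331      0.1599
  eq           0.1445      0.4033       1.819      0.1744
  solve Keq expr → x = 0.05331; check Q = 48.8

[D]_eq = 0.1744 M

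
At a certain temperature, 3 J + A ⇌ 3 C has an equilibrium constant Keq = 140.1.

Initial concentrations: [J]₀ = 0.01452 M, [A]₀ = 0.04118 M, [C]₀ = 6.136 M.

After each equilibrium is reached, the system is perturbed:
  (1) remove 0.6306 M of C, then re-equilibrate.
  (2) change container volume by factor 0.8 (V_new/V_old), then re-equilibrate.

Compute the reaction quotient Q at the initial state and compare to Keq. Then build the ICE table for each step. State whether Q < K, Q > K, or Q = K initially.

Q₀ = 1.8326e+09 vs Keq = 140.1 ⇒ Q>K, reverse
Step 1:
                    J           A           C
  I           0.01452     0.04118       6.136
  C             1.222      0.4072      -1.222
  E             1.236      0.4484       4.914
  solve Keq expr → x = -0.4072; check Q = 140.1
Then remove 0.6306 M of C.
Step 2:
                    J           A           C
  I             1.236      0.4484       4.284
  C            -0.103    -0.03434       0.103
  E             1.133      0.4141       4.387
  solve Keq expr → x = 0.03434; check Q = 140.1
Then change container volume by factor 0.8 (V_new/V_old).
Step 3:
                    J           A           C
  I             1.416      0.5176       5.483
  C           -0.0662    -0.02207      0.0662
  E              1.35      0.4955        5.55
  solve Keq expr → x = 0.02207; check Q = 140.1

Q₀ = 1.8326e+09; Q > K (proceeds reverse)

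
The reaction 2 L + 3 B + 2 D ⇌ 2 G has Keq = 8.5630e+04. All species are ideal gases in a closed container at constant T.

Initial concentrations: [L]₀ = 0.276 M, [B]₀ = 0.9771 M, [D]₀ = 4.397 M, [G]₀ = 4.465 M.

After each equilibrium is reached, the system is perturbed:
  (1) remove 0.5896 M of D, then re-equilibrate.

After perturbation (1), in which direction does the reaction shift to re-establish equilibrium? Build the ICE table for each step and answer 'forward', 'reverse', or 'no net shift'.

Direction: reverse

Q₀ = 14.51 vs Keq = 8.5630e+04 ⇒ Q<K, forward
Step 1:
                  L         B         D         G
  init        0.276    0.9771     4.397     4.465
  Δ         -0.2671   -0.4006   -0.2671    0.2671
  eq       0.008945    0.5765      4.13     4.732
  solve Keq expr → x = 0.1335; check Q = 8.5630e+04
Then remove 0.5896 M of D.
Step 2:
                  L         B         D         G
  init     0.008945    0.5765      3.54     4.732
  Δ        0.001425  0.002137  0.001425 -0.001425
  eq        0.01037    0.5787     3.542     4.731
  solve Keq expr → x = -7.1231e-04; check Q = 8.5630e+04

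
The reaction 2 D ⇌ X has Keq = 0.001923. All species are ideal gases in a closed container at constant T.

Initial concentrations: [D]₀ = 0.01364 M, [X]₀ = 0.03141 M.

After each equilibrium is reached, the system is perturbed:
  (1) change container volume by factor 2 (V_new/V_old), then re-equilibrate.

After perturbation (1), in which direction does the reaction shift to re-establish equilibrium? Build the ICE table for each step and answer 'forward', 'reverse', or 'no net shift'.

Q₀ = 168.8 vs Keq = 0.001923 ⇒ Q>K, reverse
Step 1:
                    D           X
  Initial     0.01364     0.03141
  Change       0.0628     -0.0314
  Equil       0.07644  1.1236e-05
  solve Keq expr → x = -0.0314; check Q = 0.001923
Then change container volume by factor 2 (V_new/V_old).
Step 2:
                    D           X
  Initial     0.03822  5.6178e-06
  Change   5.6161e-06 -2.8081e-06
  Equil       0.03822  2.8097e-06
  solve Keq expr → x = -2.8081e-06; check Q = 0.001923

Direction: reverse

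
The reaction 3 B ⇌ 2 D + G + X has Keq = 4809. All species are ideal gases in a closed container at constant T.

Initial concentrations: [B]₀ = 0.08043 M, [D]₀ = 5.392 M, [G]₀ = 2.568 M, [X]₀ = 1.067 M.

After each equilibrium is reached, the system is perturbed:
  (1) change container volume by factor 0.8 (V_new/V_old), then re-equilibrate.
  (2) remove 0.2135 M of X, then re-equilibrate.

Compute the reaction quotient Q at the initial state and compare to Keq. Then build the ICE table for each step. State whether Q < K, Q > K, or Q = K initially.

Q₀ = 1.5311e+05 vs Keq = 4809 ⇒ Q>K, reverse
Step 1:
                  B         D         G         X
  I         0.08043     5.392     2.568     1.067
  C          0.1648   -0.1099  -0.05495  -0.05495
  E          0.2453     5.282     2.513     1.012
  solve Keq expr → x = -0.05495; check Q = 4809
Then change container volume by factor 0.8 (V_new/V_old).
Step 2:
                  B         D         G         X
  I          0.3066     6.603     3.141     1.265
  C         0.02227  -0.01485 -0.007424 -0.007424
  E          0.3289     6.588     3.134     1.258
  solve Keq expr → x = -0.007424; check Q = 4809
Then remove 0.2135 M of X.
Step 3:
                  B         D         G         X
  I          0.3289     6.588     3.134     1.044
  C        -0.01857   0.01238  0.006191  0.006191
  E          0.3103       6.6      3.14      1.05
  solve Keq expr → x = 0.006191; check Q = 4809

Q₀ = 1.5311e+05; Q > K (proceeds reverse)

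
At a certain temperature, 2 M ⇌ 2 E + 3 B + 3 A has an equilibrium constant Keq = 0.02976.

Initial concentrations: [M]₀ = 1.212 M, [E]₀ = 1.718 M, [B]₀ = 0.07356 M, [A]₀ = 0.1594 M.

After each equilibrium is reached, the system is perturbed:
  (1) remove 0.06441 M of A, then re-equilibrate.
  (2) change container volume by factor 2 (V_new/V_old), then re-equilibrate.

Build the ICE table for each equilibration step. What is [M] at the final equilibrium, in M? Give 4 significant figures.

[M]_eq = 0.3743 M

Q₀ = 3.2392e-06 vs Keq = 0.02976 ⇒ Q<K, forward
Step 1:
                    M           E           B           A
  Initial       1.212       1.718     0.07356      0.1594
  Change      -0.2205      0.2205      0.3308      0.3308
  Equil        0.9915       1.939      0.4043      0.4902
  solve Keq expr → x = 0.1103; check Q = 0.02976
Then remove 0.06441 M of A.
Step 2:
                    M           E           B           A
  Initial      0.9915       1.939      0.4043      0.4258
  Change     -0.01754     0.01754      0.0263      0.0263
  Equil        0.9739       1.956      0.4306      0.4521
  solve Keq expr → x = 0.008768; check Q = 0.02976
Then change container volume by factor 2 (V_new/V_old).
Step 3:
                    M           E           B           A
  Initial       0.487       0.978      0.2153       0.226
  Change      -0.1127      0.1127      0.1691      0.1691
  Equil        0.3743       1.091      0.3844      0.3951
  solve Keq expr → x = 0.05636; check Q = 0.02976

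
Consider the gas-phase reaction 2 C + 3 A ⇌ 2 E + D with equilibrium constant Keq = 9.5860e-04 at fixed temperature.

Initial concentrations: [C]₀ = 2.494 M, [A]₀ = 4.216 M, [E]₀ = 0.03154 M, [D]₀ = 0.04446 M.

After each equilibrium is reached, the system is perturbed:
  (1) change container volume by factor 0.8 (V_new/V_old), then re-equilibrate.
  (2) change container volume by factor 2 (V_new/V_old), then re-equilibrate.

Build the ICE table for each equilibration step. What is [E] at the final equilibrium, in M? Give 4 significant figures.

Q₀ = 9.4885e-08 vs Keq = 9.5860e-04 ⇒ Q<K, forward
Step 1:
                   C          A          E          D
  Initial      2.494      4.216    0.03154    0.04446
  Change     -0.5871    -0.8806     0.5871     0.2935
  Equil        1.907      3.335     0.6186      0.338
  solve Keq expr → x = 0.2935; check Q = 9.5860e-04
Then change container volume by factor 0.8 (V_new/V_old).
Step 2:
                   C          A          E          D
  Initial      2.384      4.169     0.7733     0.4225
  Change    -0.08056    -0.1208    0.08056    0.04028
  Equil        2.303      4.048     0.8538     0.4628
  solve Keq expr → x = 0.04028; check Q = 9.5860e-04
Then change container volume by factor 2 (V_new/V_old).
Step 3:
                   C          A          E          D
  Initial      1.152      2.024     0.4269     0.2314
  Change      0.1179     0.1768    -0.1179   -0.05894
  Equil        1.269      2.201      0.309     0.1725
  solve Keq expr → x = -0.05894; check Q = 9.5860e-04

[E]_eq = 0.309 M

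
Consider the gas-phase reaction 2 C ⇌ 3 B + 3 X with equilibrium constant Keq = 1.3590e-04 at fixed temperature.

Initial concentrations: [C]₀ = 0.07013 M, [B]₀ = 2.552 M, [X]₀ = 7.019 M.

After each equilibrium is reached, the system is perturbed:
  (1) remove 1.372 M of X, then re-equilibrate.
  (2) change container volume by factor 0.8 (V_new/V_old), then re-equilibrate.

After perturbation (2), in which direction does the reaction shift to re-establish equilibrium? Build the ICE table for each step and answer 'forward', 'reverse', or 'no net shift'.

Q₀ = 1.1686e+06 vs Keq = 1.3590e-04 ⇒ Q>K, reverse
Step 1:
                  C         B         X
  I         0.07013     2.552     7.019
  C            1.69    -2.535    -2.535
  E            1.76   0.01672     4.484
  solve Keq expr → x = -0.8451; check Q = 1.3590e-04
Then remove 1.372 M of X.
Step 2:
                  C         B         X
  I            1.76   0.01672     3.112
  C       -0.004847  0.007271  0.007271
  E           1.755   0.02399     3.119
  solve Keq expr → x = 0.002424; check Q = 1.3590e-04
Then change container volume by factor 0.8 (V_new/V_old).
Step 3:
                  C         B         X
  I           2.194   0.02998     3.899
  C        0.005092 -0.007638 -0.007638
  E           2.199   0.02235     3.891
  solve Keq expr → x = -0.002546; check Q = 1.3590e-04

Direction: reverse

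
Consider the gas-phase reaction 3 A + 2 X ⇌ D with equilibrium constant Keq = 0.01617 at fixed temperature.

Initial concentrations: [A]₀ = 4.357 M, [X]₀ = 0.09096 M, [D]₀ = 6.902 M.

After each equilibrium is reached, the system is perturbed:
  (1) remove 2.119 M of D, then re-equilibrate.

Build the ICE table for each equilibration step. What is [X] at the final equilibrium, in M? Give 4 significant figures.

Q₀ = 10.09 vs Keq = 0.01617 ⇒ Q>K, reverse
Step 1:
                  A         X         D
  Initial     4.357   0.09096     6.902
  Change      1.801     1.201   -0.6004
  Equil       6.158     1.292     6.302
  solve Keq expr → x = -0.6004; check Q = 0.01617
Then remove 2.119 M of D.
Step 2:
                  A         X         D
  Initial     6.158     1.292     4.183
  Change    -0.2441   -0.1627   0.08136
  Equil       5.914     1.129     4.264
  solve Keq expr → x = 0.08136; check Q = 0.01617

[X]_eq = 1.129 M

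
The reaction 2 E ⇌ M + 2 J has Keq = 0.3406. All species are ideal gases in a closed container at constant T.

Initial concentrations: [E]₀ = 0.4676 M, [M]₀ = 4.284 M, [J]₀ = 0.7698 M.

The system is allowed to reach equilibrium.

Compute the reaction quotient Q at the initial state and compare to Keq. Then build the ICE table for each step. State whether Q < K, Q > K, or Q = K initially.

Q₀ = 11.61; Q > K (proceeds reverse)

Q₀ = 11.61 vs Keq = 0.3406 ⇒ Q>K, reverse
Step 1:
                  E         M         J
  I          0.4676     4.284    0.7698
  C          0.4913   -0.2457   -0.4913
  E          0.9589     4.038    0.2785
  solve Keq expr → x = -0.2457; check Q = 0.3406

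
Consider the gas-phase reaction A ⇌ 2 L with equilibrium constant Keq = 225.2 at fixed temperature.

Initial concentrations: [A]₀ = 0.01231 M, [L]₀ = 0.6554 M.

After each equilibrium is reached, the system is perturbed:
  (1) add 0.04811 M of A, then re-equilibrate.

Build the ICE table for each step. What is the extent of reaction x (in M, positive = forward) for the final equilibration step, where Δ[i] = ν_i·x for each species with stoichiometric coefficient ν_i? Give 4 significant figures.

x = 0.0475 M

Q₀ = 34.89 vs Keq = 225.2 ⇒ Q<K, forward
Step 1:
                  A         L
  I         0.01231    0.6554
  C        -0.01028   0.02056
  E        0.002029     0.676
  solve Keq expr → x = 0.01028; check Q = 225.2
Then add 0.04811 M of A.
Step 2:
                  A         L
  I         0.05014     0.676
  C         -0.0475     0.095
  E        0.002639     0.771
  solve Keq expr → x = 0.0475; check Q = 225.2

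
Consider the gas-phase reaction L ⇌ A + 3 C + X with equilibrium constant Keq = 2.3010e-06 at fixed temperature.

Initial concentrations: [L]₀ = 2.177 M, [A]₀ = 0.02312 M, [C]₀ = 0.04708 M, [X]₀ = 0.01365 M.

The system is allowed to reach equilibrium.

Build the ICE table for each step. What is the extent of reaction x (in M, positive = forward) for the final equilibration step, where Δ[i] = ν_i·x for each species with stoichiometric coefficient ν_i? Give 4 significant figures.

x = 0.02827 M

Q₀ = 1.5128e-08 vs Keq = 2.3010e-06 ⇒ Q<K, forward
Step 1:
                    L           A           C           X
  I             2.177     0.02312     0.04708     0.01365
  C          -0.02827     0.02827     0.08482     0.02827
  E             2.149     0.05139      0.1319     0.04192
  solve Keq expr → x = 0.02827; check Q = 2.3010e-06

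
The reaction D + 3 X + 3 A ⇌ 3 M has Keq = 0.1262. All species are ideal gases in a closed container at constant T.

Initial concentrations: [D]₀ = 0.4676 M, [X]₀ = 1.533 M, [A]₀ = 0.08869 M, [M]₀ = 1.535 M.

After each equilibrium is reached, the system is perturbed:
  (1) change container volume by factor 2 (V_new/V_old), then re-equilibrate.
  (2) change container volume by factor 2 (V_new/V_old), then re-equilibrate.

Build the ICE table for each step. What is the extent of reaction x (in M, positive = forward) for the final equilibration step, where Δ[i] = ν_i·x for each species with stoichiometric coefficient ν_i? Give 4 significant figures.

x = -0.01978 M

Q₀ = 3078 vs Keq = 0.1262 ⇒ Q>K, reverse
Step 1:
                    D           X           A           M
  I            0.4676       1.533     0.08869       1.535
  C            0.2401      0.7202      0.7202     -0.7202
  E            0.7077       2.253      0.8089      0.8148
  solve Keq expr → x = -0.2401; check Q = 0.1262
Then change container volume by factor 2 (V_new/V_old).
Step 2:
                    D           X           A           M
  I            0.3538       1.127      0.4045      0.4074
  C           0.04903      0.1471      0.1471     -0.1471
  E            0.4029       1.274      0.5516      0.2603
  solve Keq expr → x = -0.04903; check Q = 0.1262
Then change container volume by factor 2 (V_new/V_old).
Step 3:
                    D           X           A           M
  I            0.2014      0.6369      0.2758      0.1301
  C           0.01978     0.05935     0.05935    -0.05935
  E            0.2212      0.6962      0.3351     0.07078
  solve Keq expr → x = -0.01978; check Q = 0.1262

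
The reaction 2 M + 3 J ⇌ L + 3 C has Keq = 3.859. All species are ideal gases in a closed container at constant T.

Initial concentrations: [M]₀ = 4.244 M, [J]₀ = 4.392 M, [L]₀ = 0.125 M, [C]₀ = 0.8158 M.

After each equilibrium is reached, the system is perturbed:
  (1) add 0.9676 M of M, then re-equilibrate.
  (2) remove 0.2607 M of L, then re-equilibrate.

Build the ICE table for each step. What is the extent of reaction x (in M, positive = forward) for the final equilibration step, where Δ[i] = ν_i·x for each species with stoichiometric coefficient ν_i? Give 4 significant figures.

Q₀ = 4.4476e-05 vs Keq = 3.859 ⇒ Q<K, forward
Step 1:
                   M          J          L          C
  I            4.244      4.392      0.125     0.8158
  C           -1.969     -2.954     0.9846      2.954
  E            2.275      1.438       1.11      3.769
  solve Keq expr → x = 0.9846; check Q = 3.859
Then add 0.9676 M of M.
Step 2:
                   M          J          L          C
  I            3.242      1.438       1.11      3.769
  C          -0.1268    -0.1903    0.06342     0.1903
  E            3.116      1.248      1.173       3.96
  solve Keq expr → x = 0.06342; check Q = 3.859
Then remove 0.2607 M of L.
Step 3:
                   M          J          L          C
  I            3.116      1.248     0.9123       3.96
  C         -0.04179   -0.06268    0.02089    0.06268
  E            3.074      1.185     0.9332      4.022
  solve Keq expr → x = 0.02089; check Q = 3.859

x = 0.02089 M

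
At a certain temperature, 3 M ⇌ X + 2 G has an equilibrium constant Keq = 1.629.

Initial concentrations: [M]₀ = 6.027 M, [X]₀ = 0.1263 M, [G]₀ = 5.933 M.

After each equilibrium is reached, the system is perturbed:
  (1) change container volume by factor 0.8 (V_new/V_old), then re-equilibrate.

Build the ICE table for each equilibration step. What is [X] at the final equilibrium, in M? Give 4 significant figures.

[X]_eq = 1.276 M

Q₀ = 0.02031 vs Keq = 1.629 ⇒ Q<K, forward
Step 1:
                  M         X         G
  Initial     6.027    0.1263     5.933
  Change     -2.684    0.8946     1.789
  Equil       3.343     1.021     7.722
  solve Keq expr → x = 0.8946; check Q = 1.629
Then change container volume by factor 0.8 (V_new/V_old).
Step 2:
                  M         X         G
  Initial     4.179     1.276     9.653
  Change          0         0         0
  Equil       4.179     1.276     9.653
  solve Keq expr → x = 0; check Q = 1.629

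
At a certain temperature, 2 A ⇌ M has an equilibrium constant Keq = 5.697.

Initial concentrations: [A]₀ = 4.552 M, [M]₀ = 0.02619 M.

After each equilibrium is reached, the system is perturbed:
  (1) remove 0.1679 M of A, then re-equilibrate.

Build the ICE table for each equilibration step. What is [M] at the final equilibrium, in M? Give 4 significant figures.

[M]_eq = 1.927 M

Q₀ = 0.001264 vs Keq = 5.697 ⇒ Q<K, forward
Step 1:
                   A          M
  I            4.552    0.02619
  C           -3.959      1.979
  E           0.5933      2.006
  solve Keq expr → x = 1.979; check Q = 5.697
Then remove 0.1679 M of A.
Step 2:
                   A          M
  I           0.4254      2.006
  C           0.1562   -0.07812
  E           0.5817      1.927
  solve Keq expr → x = -0.07812; check Q = 5.697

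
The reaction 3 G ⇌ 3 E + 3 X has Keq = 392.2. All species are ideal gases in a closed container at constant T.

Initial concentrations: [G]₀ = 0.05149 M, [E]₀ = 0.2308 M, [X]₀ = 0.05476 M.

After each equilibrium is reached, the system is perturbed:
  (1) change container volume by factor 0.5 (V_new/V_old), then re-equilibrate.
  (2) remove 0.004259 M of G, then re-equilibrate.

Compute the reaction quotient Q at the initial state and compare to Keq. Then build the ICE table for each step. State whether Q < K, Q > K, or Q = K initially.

Q₀ = 0.01479; Q < K (proceeds forward)

Q₀ = 0.01479 vs Keq = 392.2 ⇒ Q<K, forward
Step 1:
                    G           E           X
  Initial     0.05149      0.2308     0.05476
  Change      -0.0476      0.0476      0.0476
  Equil      0.003893      0.2784      0.1024
  solve Keq expr → x = 0.01587; check Q = 392.2
Then change container volume by factor 0.5 (V_new/V_old).
Step 2:
                    G           E           X
  Initial    0.007786      0.5568      0.2047
  Change     0.007058   -0.007058   -0.007058
  Equil       0.01484      0.5497      0.1977
  solve Keq expr → x = -0.002353; check Q = 392.2
Then remove 0.004259 M of G.
Step 3:
                    G           E           X
  Initial     0.01059      0.5497      0.1977
  Change     0.003866   -0.003866   -0.003866
  Equil       0.01445      0.5459      0.1938
  solve Keq expr → x = -0.001289; check Q = 392.2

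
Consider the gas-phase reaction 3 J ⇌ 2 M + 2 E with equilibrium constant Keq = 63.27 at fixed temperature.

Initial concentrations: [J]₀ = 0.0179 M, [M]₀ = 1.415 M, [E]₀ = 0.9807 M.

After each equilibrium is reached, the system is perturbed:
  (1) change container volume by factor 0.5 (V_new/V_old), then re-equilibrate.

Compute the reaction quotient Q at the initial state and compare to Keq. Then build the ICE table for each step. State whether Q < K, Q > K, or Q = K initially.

Q₀ = 3.3576e+05; Q > K (proceeds reverse)

Q₀ = 3.3576e+05 vs Keq = 63.27 ⇒ Q>K, reverse
Step 1:
                  J         M         E
  Initial    0.0179     1.415    0.9807
  Change     0.2384   -0.1589   -0.1589
  Equil      0.2563     1.256    0.8218
  solve Keq expr → x = -0.07947; check Q = 63.27
Then change container volume by factor 0.5 (V_new/V_old).
Step 2:
                  J         M         E
  Initial    0.5126     2.512     1.644
  Change     0.1035  -0.06899  -0.06899
  Equil      0.6161     2.443     1.575
  solve Keq expr → x = -0.0345; check Q = 63.27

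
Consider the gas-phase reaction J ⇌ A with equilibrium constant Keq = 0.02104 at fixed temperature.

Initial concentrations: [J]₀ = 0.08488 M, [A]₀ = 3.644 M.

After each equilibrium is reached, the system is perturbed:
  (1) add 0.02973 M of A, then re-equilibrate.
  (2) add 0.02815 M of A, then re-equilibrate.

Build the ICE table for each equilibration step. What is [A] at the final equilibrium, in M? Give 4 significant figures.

[A]_eq = 0.07803 M

Q₀ = 42.93 vs Keq = 0.02104 ⇒ Q>K, reverse
Step 1:
                    J           A
  init        0.08488       3.644
  Δ             3.567      -3.567
  eq            3.652     0.07684
  solve Keq expr → x = -3.567; check Q = 0.02104
Then add 0.02973 M of A.
Step 2:
                    J           A
  init          3.652      0.1066
  Δ           0.02912    -0.02912
  eq            3.681     0.07745
  solve Keq expr → x = -0.02912; check Q = 0.02104
Then add 0.02815 M of A.
Step 3:
                    J           A
  init          3.681      0.1056
  Δ           0.02757    -0.02757
  eq            3.709     0.07803
  solve Keq expr → x = -0.02757; check Q = 0.02104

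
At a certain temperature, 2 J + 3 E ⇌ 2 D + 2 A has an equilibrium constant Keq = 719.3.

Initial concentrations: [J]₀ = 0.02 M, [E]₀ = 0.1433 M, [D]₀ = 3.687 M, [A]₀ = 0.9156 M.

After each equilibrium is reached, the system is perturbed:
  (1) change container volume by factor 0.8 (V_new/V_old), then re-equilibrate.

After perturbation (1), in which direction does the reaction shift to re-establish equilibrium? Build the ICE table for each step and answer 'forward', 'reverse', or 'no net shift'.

Q₀ = 9.6819e+06 vs Keq = 719.3 ⇒ Q>K, reverse
Step 1:
                   J          E          D          A
  I             0.02     0.1433      3.687     0.9156
  C           0.2334     0.3501    -0.2334    -0.2334
  E           0.2534     0.4934      3.454     0.6822
  solve Keq expr → x = -0.1167; check Q = 719.3
Then change container volume by factor 0.8 (V_new/V_old).
Step 2:
                   J          E          D          A
  I           0.3168     0.6168      4.317     0.8527
  C          -0.0134   -0.02009     0.0134     0.0134
  E           0.3034     0.5967       4.33     0.8661
  solve Keq expr → x = 0.006698; check Q = 719.3

Direction: forward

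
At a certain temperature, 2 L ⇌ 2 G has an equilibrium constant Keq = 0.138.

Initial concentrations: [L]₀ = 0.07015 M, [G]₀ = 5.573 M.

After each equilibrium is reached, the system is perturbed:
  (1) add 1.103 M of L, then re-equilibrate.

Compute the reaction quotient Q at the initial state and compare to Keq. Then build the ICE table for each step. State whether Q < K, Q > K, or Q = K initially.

Q₀ = 6311; Q > K (proceeds reverse)

Q₀ = 6311 vs Keq = 0.138 ⇒ Q>K, reverse
Step 1:
                  L         G
  Initial   0.07015     5.573
  Change      4.044    -4.044
  Equil       4.115     1.529
  solve Keq expr → x = -2.022; check Q = 0.138
Then add 1.103 M of L.
Step 2:
                  L         G
  Initial     5.218     1.529
  Change    -0.2988    0.2988
  Equil       4.919     1.827
  solve Keq expr → x = 0.1494; check Q = 0.138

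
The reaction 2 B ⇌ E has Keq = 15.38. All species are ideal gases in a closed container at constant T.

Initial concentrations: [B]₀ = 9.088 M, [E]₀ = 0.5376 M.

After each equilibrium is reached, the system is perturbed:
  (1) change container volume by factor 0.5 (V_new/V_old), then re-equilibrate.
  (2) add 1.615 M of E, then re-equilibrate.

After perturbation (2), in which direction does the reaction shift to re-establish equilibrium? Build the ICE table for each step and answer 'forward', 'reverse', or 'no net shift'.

Direction: reverse

Q₀ = 0.006509 vs Keq = 15.38 ⇒ Q<K, forward
Step 1:
                    B           E
  I             9.088      0.5376
  C            -8.529       4.265
  E            0.5588       4.802
  solve Keq expr → x = 4.265; check Q = 15.38
Then change container volume by factor 0.5 (V_new/V_old).
Step 2:
                    B           E
  I             1.118       9.604
  C           -0.3208      0.1604
  E            0.7968       9.765
  solve Keq expr → x = 0.1604; check Q = 15.38
Then add 1.615 M of E.
Step 3:
                    B           E
  I            0.7968       11.38
  C            0.0622     -0.0311
  E             0.859       11.35
  solve Keq expr → x = -0.0311; check Q = 15.38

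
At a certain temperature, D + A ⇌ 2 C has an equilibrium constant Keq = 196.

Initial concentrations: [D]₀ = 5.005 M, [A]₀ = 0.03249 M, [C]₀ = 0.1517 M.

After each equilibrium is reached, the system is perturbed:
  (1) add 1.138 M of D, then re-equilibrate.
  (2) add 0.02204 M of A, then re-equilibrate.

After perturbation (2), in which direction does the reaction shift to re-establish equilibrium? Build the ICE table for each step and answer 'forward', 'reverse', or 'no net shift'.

Direction: forward

Q₀ = 0.1415 vs Keq = 196 ⇒ Q<K, forward
Step 1:
                   D          A          C
  init         5.005    0.03249     0.1517
  Δ         -0.03244   -0.03244    0.06488
  eq           4.973 4.8130e-05     0.2166
  solve Keq expr → x = 0.03244; check Q = 196
Then add 1.138 M of D.
Step 2:
                   D          A          C
  init         6.111 4.8130e-05     0.2166
  Δ       -8.9570e-06 -8.9570e-06 1.7914e-05
  eq           6.111 3.9173e-05     0.2166
  solve Keq expr → x = 8.9570e-06; check Q = 196
Then add 0.02204 M of A.
Step 3:
                   D          A          C
  init         6.111    0.02208     0.2166
  Δ         -0.02202   -0.02202    0.04404
  eq           6.089 5.6929e-05     0.2606
  solve Keq expr → x = 0.02202; check Q = 196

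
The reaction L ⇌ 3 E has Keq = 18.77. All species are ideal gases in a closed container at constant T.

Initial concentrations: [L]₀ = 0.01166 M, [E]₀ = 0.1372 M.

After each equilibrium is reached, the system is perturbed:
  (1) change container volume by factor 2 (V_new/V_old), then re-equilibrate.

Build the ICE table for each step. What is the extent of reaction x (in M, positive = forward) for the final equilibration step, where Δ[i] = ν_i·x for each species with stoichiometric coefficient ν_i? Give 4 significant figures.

Q₀ = 0.2215 vs Keq = 18.77 ⇒ Q<K, forward
Step 1:
                   L          E
  I          0.01166     0.1372
  C         -0.01139    0.03418
  E       2.6815e-04     0.1714
  solve Keq expr → x = 0.01139; check Q = 18.77
Then change container volume by factor 2 (V_new/V_old).
Step 2:
                   L          E
  I       1.3408e-04    0.08569
  C       -1.0020e-04 3.0061e-04
  E       3.3873e-05    0.08599
  solve Keq expr → x = 1.0020e-04; check Q = 18.77

x = 1.0020e-04 M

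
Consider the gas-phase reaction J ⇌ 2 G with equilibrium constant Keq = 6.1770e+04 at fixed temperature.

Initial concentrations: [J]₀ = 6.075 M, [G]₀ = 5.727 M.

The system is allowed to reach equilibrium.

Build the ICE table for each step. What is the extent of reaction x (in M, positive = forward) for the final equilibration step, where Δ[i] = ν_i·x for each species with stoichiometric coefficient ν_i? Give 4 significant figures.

Q₀ = 5.399 vs Keq = 6.1770e+04 ⇒ Q<K, forward
Step 1:
                  J         G
  init        6.075     5.727
  Δ           -6.07     12.14
  eq       0.005168     17.87
  solve Keq expr → x = 6.07; check Q = 6.1770e+04

x = 6.07 M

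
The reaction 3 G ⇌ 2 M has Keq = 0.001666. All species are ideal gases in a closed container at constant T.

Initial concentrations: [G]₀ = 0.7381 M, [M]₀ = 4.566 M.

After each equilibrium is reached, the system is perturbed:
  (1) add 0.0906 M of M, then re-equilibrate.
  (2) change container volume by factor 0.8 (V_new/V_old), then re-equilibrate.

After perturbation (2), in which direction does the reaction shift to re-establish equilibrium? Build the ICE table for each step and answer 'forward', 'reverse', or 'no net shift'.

Q₀ = 51.85 vs Keq = 0.001666 ⇒ Q>K, reverse
Step 1:
                  G         M
  I          0.7381     4.566
  C           5.821     -3.88
  E           6.559    0.6856
  solve Keq expr → x = -1.94; check Q = 0.001666
Then add 0.0906 M of M.
Step 2:
                  G         M
  I           6.559    0.7762
  C          0.1099  -0.07329
  E           6.669    0.7029
  solve Keq expr → x = -0.03665; check Q = 0.001666
Then change container volume by factor 0.8 (V_new/V_old).
Step 3:
                  G         M
  I           8.336    0.8786
  C         -0.1231   0.08204
  E           8.213    0.9607
  solve Keq expr → x = 0.04102; check Q = 0.001666

Direction: forward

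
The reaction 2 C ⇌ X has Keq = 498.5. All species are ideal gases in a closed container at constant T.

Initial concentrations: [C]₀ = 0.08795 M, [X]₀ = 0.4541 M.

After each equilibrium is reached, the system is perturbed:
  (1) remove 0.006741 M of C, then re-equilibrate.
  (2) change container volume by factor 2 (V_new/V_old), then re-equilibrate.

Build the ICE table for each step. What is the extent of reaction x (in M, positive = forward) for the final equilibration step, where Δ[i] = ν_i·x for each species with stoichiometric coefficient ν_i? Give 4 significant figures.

Q₀ = 58.71 vs Keq = 498.5 ⇒ Q<K, forward
Step 1:
                   C          X
  I          0.08795     0.4541
  C         -0.05684    0.02842
  E          0.03111     0.4825
  solve Keq expr → x = 0.02842; check Q = 498.5
Then remove 0.006741 M of C.
Step 2:
                   C          X
  I          0.02437     0.4825
  C         0.006634  -0.003317
  E            0.031     0.4792
  solve Keq expr → x = -0.003317; check Q = 498.5
Then change container volume by factor 2 (V_new/V_old).
Step 3:
                   C          X
  I           0.0155     0.2396
  C         0.006277  -0.003139
  E          0.02178     0.2365
  solve Keq expr → x = -0.003139; check Q = 498.5

x = -0.003139 M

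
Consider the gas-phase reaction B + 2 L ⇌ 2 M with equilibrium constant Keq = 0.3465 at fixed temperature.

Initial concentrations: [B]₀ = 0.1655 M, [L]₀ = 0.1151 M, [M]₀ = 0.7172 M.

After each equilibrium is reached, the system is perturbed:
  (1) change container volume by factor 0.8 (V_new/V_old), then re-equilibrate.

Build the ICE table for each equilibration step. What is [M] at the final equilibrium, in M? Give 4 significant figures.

Q₀ = 234.6 vs Keq = 0.3465 ⇒ Q>K, reverse
Step 1:
                  B         L         M
  init       0.1655    0.1151    0.7172
  Δ          0.2447    0.4893   -0.4893
  eq         0.4102    0.6044    0.2279
  solve Keq expr → x = -0.2447; check Q = 0.3465
Then change container volume by factor 0.8 (V_new/V_old).
Step 2:
                  B         L         M
  init       0.5127    0.7555    0.2848
  Δ        -0.01069  -0.02137   0.02137
  eq          0.502    0.7342    0.3062
  solve Keq expr → x = 0.01069; check Q = 0.3465

[M]_eq = 0.3062 M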